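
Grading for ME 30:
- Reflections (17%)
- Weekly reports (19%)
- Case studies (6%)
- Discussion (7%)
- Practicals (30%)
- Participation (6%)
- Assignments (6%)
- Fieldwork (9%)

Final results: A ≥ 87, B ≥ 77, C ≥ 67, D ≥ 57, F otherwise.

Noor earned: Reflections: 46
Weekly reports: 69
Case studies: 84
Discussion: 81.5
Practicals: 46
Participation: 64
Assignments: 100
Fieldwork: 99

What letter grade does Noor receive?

Weighted total:
  Reflections 46 × 0.17 = 7.82
  Weekly reports 69 × 0.19 = 13.11
  Case studies 84 × 0.06 = 5.04
  Discussion 81.5 × 0.07 = 5.705
  Practicals 46 × 0.3 = 13.8
  Participation 64 × 0.06 = 3.84
  Assignments 100 × 0.06 = 6
  Fieldwork 99 × 0.09 = 8.91
Sum = 64.225
64.225 is ≥ 57 and < 67 → D

D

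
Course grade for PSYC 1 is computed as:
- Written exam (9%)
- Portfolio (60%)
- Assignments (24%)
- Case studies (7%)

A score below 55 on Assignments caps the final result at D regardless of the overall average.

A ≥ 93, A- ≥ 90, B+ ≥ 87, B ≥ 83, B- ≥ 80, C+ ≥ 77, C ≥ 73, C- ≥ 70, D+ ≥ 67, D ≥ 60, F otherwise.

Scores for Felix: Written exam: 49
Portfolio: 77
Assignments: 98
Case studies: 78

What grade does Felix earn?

Assignments score 98 ≥ 55: minimum met.
Weighted total:
  Written exam 49 × 0.09 = 4.41
  Portfolio 77 × 0.6 = 46.2
  Assignments 98 × 0.24 = 23.52
  Case studies 78 × 0.07 = 5.46
Sum = 79.59
79.59 is ≥ 77 and < 80 → C+

C+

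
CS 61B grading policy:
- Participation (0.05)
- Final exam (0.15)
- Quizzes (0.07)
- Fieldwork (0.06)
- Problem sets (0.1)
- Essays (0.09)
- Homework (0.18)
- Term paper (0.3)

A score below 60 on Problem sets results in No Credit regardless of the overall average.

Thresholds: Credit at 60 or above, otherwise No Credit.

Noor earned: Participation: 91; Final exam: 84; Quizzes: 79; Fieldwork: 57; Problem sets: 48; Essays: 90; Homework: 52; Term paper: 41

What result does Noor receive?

Problem sets score 48 < 60: minimum not met.
Weighted total:
  Participation 91 × 0.05 = 4.55
  Final exam 84 × 0.15 = 12.6
  Quizzes 79 × 0.07 = 5.53
  Fieldwork 57 × 0.06 = 3.42
  Problem sets 48 × 0.1 = 4.8
  Essays 90 × 0.09 = 8.1
  Homework 52 × 0.18 = 9.36
  Term paper 41 × 0.3 = 12.3
Sum = 60.66
Because the Problem sets minimum was not met, the result is No Credit.

No Credit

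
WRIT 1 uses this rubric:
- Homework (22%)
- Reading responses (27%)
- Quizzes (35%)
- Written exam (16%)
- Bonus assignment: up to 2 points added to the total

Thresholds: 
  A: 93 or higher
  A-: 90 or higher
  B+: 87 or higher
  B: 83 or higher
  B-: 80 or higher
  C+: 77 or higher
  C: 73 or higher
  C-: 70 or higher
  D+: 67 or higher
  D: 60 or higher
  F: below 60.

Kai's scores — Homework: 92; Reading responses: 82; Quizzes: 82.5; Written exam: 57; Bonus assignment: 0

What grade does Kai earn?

B-

Weighted total:
  Homework 92 × 0.22 = 20.24
  Reading responses 82 × 0.27 = 22.14
  Quizzes 82.5 × 0.35 = 28.875
  Written exam 57 × 0.16 = 9.12
Sum = 80.375
Bonus assignment: 80.375 + 0 = 80.375
80.375 is ≥ 80 and < 83 → B-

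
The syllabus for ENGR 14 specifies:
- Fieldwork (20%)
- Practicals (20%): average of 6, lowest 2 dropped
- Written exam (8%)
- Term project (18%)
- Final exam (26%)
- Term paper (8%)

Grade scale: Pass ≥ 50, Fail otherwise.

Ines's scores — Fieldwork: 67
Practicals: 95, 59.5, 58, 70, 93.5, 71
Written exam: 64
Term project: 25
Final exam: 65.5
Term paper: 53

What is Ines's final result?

Practicals: drop 58, 59.5 → average of remaining 4 = 329.5/4 = 82.375
Weighted total:
  Fieldwork 67 × 0.2 = 13.4
  Practicals 82.375 × 0.2 = 16.475
  Written exam 64 × 0.08 = 5.12
  Term project 25 × 0.18 = 4.5
  Final exam 65.5 × 0.26 = 17.03
  Term paper 53 × 0.08 = 4.24
Sum = 60.765
60.765 ≥ 50 → Pass

Pass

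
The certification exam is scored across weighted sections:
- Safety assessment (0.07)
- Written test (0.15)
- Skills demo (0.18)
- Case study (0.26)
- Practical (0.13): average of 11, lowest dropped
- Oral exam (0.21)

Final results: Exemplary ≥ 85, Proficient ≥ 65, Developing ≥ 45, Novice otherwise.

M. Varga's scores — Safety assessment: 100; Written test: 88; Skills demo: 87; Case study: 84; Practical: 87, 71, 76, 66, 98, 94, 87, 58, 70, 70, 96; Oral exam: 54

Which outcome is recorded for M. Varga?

Proficient

Practical: drop 58 → average of remaining 10 = 815/10 = 81.5
Weighted total:
  Safety assessment 100 × 0.07 = 7
  Written test 88 × 0.15 = 13.2
  Skills demo 87 × 0.18 = 15.66
  Case study 84 × 0.26 = 21.84
  Practical 81.5 × 0.13 = 10.595
  Oral exam 54 × 0.21 = 11.34
Sum = 79.635
79.635 is ≥ 65 and < 85 → Proficient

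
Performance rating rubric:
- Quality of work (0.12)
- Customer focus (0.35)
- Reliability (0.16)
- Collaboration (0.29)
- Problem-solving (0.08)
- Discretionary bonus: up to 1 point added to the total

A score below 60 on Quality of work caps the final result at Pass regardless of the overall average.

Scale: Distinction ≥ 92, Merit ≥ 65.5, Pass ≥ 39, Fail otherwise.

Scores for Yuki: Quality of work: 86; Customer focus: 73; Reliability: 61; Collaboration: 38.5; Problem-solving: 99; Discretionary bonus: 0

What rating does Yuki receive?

Quality of work score 86 ≥ 60: minimum met.
Weighted total:
  Quality of work 86 × 0.12 = 10.32
  Customer focus 73 × 0.35 = 25.55
  Reliability 61 × 0.16 = 9.76
  Collaboration 38.5 × 0.29 = 11.165
  Problem-solving 99 × 0.08 = 7.92
Sum = 64.715
Discretionary bonus: 64.715 + 0 = 64.715
64.715 is ≥ 39 and < 65.5 → Pass

Pass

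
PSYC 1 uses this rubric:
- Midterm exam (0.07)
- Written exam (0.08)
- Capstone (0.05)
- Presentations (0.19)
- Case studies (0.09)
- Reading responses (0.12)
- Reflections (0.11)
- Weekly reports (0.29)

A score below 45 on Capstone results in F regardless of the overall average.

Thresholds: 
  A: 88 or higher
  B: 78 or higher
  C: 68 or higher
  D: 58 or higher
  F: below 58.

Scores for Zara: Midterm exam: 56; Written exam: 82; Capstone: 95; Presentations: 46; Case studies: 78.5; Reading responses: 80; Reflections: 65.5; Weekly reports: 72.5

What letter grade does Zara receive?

C

Capstone score 95 ≥ 45: minimum met.
Weighted total:
  Midterm exam 56 × 0.07 = 3.92
  Written exam 82 × 0.08 = 6.56
  Capstone 95 × 0.05 = 4.75
  Presentations 46 × 0.19 = 8.74
  Case studies 78.5 × 0.09 = 7.065
  Reading responses 80 × 0.12 = 9.6
  Reflections 65.5 × 0.11 = 7.205
  Weekly reports 72.5 × 0.29 = 21.025
Sum = 68.865
68.865 is ≥ 68 and < 78 → C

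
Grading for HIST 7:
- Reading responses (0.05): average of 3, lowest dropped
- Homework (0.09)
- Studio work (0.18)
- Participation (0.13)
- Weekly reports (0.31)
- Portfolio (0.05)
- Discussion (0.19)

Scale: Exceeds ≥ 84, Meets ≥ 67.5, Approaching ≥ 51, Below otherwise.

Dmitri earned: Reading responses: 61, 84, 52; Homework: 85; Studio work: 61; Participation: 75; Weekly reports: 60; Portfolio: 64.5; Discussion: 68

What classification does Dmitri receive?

Approaching

Reading responses: drop 52 → average of remaining 2 = 145/2 = 72.5
Weighted total:
  Reading responses 72.5 × 0.05 = 3.625
  Homework 85 × 0.09 = 7.65
  Studio work 61 × 0.18 = 10.98
  Participation 75 × 0.13 = 9.75
  Weekly reports 60 × 0.31 = 18.6
  Portfolio 64.5 × 0.05 = 3.225
  Discussion 68 × 0.19 = 12.92
Sum = 66.75
66.75 is ≥ 51 and < 67.5 → Approaching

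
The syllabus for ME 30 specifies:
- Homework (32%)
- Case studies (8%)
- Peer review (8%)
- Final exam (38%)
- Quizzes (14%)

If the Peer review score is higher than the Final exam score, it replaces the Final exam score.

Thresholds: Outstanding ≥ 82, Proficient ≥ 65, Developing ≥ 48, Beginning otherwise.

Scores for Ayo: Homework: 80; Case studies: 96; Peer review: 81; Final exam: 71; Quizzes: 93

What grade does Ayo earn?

Outstanding

Peer review (81) > Final exam (71), so Final exam counts as 81.
Weighted total:
  Homework 80 × 0.32 = 25.6
  Case studies 96 × 0.08 = 7.68
  Peer review 81 × 0.08 = 6.48
  Final exam 81 × 0.38 = 30.78
  Quizzes 93 × 0.14 = 13.02
Sum = 83.56
83.56 ≥ 82 → Outstanding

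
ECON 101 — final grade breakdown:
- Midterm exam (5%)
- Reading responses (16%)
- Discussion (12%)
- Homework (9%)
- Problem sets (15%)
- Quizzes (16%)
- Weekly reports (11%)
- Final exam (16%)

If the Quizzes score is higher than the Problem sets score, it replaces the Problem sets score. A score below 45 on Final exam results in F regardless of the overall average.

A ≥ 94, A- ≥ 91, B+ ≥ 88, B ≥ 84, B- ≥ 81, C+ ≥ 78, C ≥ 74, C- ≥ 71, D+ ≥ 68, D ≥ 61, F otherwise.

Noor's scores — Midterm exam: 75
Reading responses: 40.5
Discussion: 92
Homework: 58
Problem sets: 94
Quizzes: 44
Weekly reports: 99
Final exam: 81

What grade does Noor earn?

Quizzes (44) ≤ Problem sets (94), so Problem sets stays at 94.
Final exam score 81 ≥ 45: minimum met.
Weighted total:
  Midterm exam 75 × 0.05 = 3.75
  Reading responses 40.5 × 0.16 = 6.48
  Discussion 92 × 0.12 = 11.04
  Homework 58 × 0.09 = 5.22
  Problem sets 94 × 0.15 = 14.1
  Quizzes 44 × 0.16 = 7.04
  Weekly reports 99 × 0.11 = 10.89
  Final exam 81 × 0.16 = 12.96
Sum = 71.48
71.48 is ≥ 71 and < 74 → C-

C-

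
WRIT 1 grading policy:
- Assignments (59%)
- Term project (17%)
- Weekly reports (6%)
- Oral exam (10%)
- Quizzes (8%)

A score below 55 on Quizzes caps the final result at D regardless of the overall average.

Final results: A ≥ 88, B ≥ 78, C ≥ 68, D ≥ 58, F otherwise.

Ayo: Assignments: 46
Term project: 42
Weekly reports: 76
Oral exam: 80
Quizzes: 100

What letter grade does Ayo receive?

Quizzes score 100 ≥ 55: minimum met.
Weighted total:
  Assignments 46 × 0.59 = 27.14
  Term project 42 × 0.17 = 7.14
  Weekly reports 76 × 0.06 = 4.56
  Oral exam 80 × 0.1 = 8
  Quizzes 100 × 0.08 = 8
Sum = 54.84
54.84 < 58 → F

F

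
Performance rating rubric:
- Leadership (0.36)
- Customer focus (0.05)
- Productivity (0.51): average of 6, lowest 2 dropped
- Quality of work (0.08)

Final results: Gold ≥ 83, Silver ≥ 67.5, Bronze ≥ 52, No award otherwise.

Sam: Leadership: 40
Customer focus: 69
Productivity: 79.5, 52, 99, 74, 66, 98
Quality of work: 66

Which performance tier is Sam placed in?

Productivity: drop 52, 66 → average of remaining 4 = 350.5/4 = 87.625
Weighted total:
  Leadership 40 × 0.36 = 14.4
  Customer focus 69 × 0.05 = 3.45
  Productivity 87.625 × 0.51 = 44.68875
  Quality of work 66 × 0.08 = 5.28
Sum = 67.81875
67.81875 is ≥ 67.5 and < 83 → Silver

Silver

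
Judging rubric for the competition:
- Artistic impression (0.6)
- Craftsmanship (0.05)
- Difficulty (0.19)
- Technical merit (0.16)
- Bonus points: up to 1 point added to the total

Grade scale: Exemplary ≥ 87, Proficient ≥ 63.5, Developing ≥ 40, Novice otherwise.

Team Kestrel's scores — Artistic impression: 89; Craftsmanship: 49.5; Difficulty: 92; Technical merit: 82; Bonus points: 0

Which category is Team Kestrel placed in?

Weighted total:
  Artistic impression 89 × 0.6 = 53.4
  Craftsmanship 49.5 × 0.05 = 2.475
  Difficulty 92 × 0.19 = 17.48
  Technical merit 82 × 0.16 = 13.12
Sum = 86.475
Bonus points: 86.475 + 0 = 86.475
86.475 is ≥ 63.5 and < 87 → Proficient

Proficient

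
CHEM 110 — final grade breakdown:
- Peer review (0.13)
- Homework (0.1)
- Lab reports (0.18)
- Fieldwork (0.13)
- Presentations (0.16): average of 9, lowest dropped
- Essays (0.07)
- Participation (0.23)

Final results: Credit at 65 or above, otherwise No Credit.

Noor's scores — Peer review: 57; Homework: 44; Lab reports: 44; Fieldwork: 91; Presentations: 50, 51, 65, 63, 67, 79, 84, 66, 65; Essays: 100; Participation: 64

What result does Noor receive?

No Credit

Presentations: drop 50 → average of remaining 8 = 540/8 = 67.5
Weighted total:
  Peer review 57 × 0.13 = 7.41
  Homework 44 × 0.1 = 4.4
  Lab reports 44 × 0.18 = 7.92
  Fieldwork 91 × 0.13 = 11.83
  Presentations 67.5 × 0.16 = 10.8
  Essays 100 × 0.07 = 7
  Participation 64 × 0.23 = 14.72
Sum = 64.08
64.08 < 65 → No Credit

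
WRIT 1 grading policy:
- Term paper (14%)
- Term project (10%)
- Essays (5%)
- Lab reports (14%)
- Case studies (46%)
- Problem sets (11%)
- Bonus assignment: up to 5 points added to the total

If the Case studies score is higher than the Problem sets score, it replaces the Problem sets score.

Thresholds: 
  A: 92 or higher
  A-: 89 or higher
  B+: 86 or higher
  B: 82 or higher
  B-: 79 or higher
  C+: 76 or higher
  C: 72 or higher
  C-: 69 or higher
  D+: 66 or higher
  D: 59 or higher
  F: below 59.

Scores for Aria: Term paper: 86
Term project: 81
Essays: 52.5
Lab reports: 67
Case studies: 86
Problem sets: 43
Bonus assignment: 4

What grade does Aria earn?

Case studies (86) > Problem sets (43), so Problem sets counts as 86.
Weighted total:
  Term paper 86 × 0.14 = 12.04
  Term project 81 × 0.1 = 8.1
  Essays 52.5 × 0.05 = 2.625
  Lab reports 67 × 0.14 = 9.38
  Case studies 86 × 0.46 = 39.56
  Problem sets 86 × 0.11 = 9.46
Sum = 81.165
Bonus assignment: 81.165 + 4 = 85.165
85.165 is ≥ 82 and < 86 → B

B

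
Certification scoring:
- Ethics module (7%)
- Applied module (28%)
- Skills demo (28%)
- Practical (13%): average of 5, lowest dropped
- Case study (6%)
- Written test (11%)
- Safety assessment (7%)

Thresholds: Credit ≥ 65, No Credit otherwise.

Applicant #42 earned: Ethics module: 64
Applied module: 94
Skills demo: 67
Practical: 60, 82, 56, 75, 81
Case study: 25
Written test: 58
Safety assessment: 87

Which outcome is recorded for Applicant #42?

Credit

Practical: drop 56 → average of remaining 4 = 298/4 = 74.5
Weighted total:
  Ethics module 64 × 0.07 = 4.48
  Applied module 94 × 0.28 = 26.32
  Skills demo 67 × 0.28 = 18.76
  Practical 74.5 × 0.13 = 9.685
  Case study 25 × 0.06 = 1.5
  Written test 58 × 0.11 = 6.38
  Safety assessment 87 × 0.07 = 6.09
Sum = 73.215
73.215 ≥ 65 → Credit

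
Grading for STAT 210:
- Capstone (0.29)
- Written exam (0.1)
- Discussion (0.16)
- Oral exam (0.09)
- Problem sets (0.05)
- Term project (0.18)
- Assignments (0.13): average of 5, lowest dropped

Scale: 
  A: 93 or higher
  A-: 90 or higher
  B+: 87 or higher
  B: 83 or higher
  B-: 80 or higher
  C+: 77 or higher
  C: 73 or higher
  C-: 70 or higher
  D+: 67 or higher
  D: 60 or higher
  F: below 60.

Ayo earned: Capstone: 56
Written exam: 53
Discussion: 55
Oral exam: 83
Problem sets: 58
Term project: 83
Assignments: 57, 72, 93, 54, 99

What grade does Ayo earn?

D

Assignments: drop 54 → average of remaining 4 = 321/4 = 80.25
Weighted total:
  Capstone 56 × 0.29 = 16.24
  Written exam 53 × 0.1 = 5.3
  Discussion 55 × 0.16 = 8.8
  Oral exam 83 × 0.09 = 7.47
  Problem sets 58 × 0.05 = 2.9
  Term project 83 × 0.18 = 14.94
  Assignments 80.25 × 0.13 = 10.4325
Sum = 66.0825
66.0825 is ≥ 60 and < 67 → D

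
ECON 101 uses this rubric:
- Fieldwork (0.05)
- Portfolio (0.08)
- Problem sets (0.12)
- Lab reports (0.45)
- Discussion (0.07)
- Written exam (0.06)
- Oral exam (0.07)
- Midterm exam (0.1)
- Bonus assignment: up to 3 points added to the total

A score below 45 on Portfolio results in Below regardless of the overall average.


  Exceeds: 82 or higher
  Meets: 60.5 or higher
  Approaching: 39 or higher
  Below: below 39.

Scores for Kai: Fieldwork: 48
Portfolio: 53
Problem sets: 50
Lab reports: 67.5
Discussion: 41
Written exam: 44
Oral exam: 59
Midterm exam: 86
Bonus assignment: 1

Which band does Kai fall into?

Meets

Portfolio score 53 ≥ 45: minimum met.
Weighted total:
  Fieldwork 48 × 0.05 = 2.4
  Portfolio 53 × 0.08 = 4.24
  Problem sets 50 × 0.12 = 6
  Lab reports 67.5 × 0.45 = 30.375
  Discussion 41 × 0.07 = 2.87
  Written exam 44 × 0.06 = 2.64
  Oral exam 59 × 0.07 = 4.13
  Midterm exam 86 × 0.1 = 8.6
Sum = 61.255
Bonus assignment: 61.255 + 1 = 62.255
62.255 is ≥ 60.5 and < 82 → Meets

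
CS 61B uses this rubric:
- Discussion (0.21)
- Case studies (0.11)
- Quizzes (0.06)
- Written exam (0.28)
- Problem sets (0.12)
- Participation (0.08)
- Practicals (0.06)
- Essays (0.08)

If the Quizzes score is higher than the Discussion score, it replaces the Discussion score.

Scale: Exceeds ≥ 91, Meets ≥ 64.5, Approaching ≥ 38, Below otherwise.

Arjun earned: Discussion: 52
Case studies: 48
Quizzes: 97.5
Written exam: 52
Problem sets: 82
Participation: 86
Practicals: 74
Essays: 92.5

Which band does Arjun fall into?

Meets

Quizzes (97.5) > Discussion (52), so Discussion counts as 97.5.
Weighted total:
  Discussion 97.5 × 0.21 = 20.475
  Case studies 48 × 0.11 = 5.28
  Quizzes 97.5 × 0.06 = 5.85
  Written exam 52 × 0.28 = 14.56
  Problem sets 82 × 0.12 = 9.84
  Participation 86 × 0.08 = 6.88
  Practicals 74 × 0.06 = 4.44
  Essays 92.5 × 0.08 = 7.4
Sum = 74.725
74.725 is ≥ 64.5 and < 91 → Meets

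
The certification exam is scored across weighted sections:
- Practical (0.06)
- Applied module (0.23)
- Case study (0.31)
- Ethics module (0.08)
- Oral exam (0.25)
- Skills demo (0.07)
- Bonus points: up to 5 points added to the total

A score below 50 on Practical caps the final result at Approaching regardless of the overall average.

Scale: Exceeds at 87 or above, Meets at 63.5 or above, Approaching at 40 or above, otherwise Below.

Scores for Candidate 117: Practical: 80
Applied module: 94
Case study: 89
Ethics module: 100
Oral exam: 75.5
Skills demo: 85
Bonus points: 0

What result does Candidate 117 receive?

Practical score 80 ≥ 50: minimum met.
Weighted total:
  Practical 80 × 0.06 = 4.8
  Applied module 94 × 0.23 = 21.62
  Case study 89 × 0.31 = 27.59
  Ethics module 100 × 0.08 = 8
  Oral exam 75.5 × 0.25 = 18.875
  Skills demo 85 × 0.07 = 5.95
Sum = 86.835
Bonus points: 86.835 + 0 = 86.835
86.835 is ≥ 63.5 and < 87 → Meets

Meets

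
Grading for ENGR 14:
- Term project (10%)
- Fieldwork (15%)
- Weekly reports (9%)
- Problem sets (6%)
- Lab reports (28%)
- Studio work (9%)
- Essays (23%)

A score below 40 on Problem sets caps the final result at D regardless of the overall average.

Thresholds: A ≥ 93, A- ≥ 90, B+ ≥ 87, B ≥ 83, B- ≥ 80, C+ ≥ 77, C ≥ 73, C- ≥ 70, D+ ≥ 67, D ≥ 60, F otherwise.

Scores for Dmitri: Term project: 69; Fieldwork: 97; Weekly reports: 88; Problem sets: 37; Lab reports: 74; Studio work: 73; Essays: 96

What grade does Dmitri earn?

Problem sets score 37 < 40: minimum not met.
Weighted total:
  Term project 69 × 0.1 = 6.9
  Fieldwork 97 × 0.15 = 14.55
  Weekly reports 88 × 0.09 = 7.92
  Problem sets 37 × 0.06 = 2.22
  Lab reports 74 × 0.28 = 20.72
  Studio work 73 × 0.09 = 6.57
  Essays 96 × 0.23 = 22.08
Sum = 80.96
80.96 would be B-; cap at D applies → D.

D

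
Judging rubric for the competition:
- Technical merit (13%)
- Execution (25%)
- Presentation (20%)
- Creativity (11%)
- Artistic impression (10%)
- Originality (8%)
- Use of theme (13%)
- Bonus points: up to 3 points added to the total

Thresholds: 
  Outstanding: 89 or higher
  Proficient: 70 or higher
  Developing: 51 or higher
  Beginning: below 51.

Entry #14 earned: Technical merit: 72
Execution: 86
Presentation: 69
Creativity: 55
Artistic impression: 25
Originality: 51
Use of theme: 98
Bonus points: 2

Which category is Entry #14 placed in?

Weighted total:
  Technical merit 72 × 0.13 = 9.36
  Execution 86 × 0.25 = 21.5
  Presentation 69 × 0.2 = 13.8
  Creativity 55 × 0.11 = 6.05
  Artistic impression 25 × 0.1 = 2.5
  Originality 51 × 0.08 = 4.08
  Use of theme 98 × 0.13 = 12.74
Sum = 70.03
Bonus points: 70.03 + 2 = 72.03
72.03 is ≥ 70 and < 89 → Proficient

Proficient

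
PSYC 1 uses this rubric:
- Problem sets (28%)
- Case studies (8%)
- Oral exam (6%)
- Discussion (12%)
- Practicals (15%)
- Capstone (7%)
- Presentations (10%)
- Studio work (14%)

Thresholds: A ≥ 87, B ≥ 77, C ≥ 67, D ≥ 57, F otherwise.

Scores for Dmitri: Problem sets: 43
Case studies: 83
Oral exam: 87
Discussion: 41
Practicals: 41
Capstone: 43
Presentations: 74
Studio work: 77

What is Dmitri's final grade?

F

Weighted total:
  Problem sets 43 × 0.28 = 12.04
  Case studies 83 × 0.08 = 6.64
  Oral exam 87 × 0.06 = 5.22
  Discussion 41 × 0.12 = 4.92
  Practicals 41 × 0.15 = 6.15
  Capstone 43 × 0.07 = 3.01
  Presentations 74 × 0.1 = 7.4
  Studio work 77 × 0.14 = 10.78
Sum = 56.16
56.16 < 57 → F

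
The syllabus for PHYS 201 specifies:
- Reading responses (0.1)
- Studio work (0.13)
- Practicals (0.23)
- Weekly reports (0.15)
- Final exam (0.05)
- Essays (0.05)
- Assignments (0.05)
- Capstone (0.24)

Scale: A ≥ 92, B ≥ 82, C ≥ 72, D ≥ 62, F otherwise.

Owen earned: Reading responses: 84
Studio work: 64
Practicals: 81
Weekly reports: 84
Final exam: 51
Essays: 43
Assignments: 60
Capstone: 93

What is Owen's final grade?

Weighted total:
  Reading responses 84 × 0.1 = 8.4
  Studio work 64 × 0.13 = 8.32
  Practicals 81 × 0.23 = 18.63
  Weekly reports 84 × 0.15 = 12.6
  Final exam 51 × 0.05 = 2.55
  Essays 43 × 0.05 = 2.15
  Assignments 60 × 0.05 = 3
  Capstone 93 × 0.24 = 22.32
Sum = 77.97
77.97 is ≥ 72 and < 82 → C

C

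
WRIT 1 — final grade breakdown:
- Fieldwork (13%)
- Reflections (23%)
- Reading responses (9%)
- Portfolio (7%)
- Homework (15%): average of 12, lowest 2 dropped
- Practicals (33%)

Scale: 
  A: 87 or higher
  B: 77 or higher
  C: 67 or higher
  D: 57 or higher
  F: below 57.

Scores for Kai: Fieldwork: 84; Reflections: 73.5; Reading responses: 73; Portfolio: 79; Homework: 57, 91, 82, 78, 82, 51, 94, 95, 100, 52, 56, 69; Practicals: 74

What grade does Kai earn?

C

Homework: drop 51, 52 → average of remaining 10 = 804/10 = 80.4
Weighted total:
  Fieldwork 84 × 0.13 = 10.92
  Reflections 73.5 × 0.23 = 16.905
  Reading responses 73 × 0.09 = 6.57
  Portfolio 79 × 0.07 = 5.53
  Homework 80.4 × 0.15 = 12.06
  Practicals 74 × 0.33 = 24.42
Sum = 76.405
76.405 is ≥ 67 and < 77 → C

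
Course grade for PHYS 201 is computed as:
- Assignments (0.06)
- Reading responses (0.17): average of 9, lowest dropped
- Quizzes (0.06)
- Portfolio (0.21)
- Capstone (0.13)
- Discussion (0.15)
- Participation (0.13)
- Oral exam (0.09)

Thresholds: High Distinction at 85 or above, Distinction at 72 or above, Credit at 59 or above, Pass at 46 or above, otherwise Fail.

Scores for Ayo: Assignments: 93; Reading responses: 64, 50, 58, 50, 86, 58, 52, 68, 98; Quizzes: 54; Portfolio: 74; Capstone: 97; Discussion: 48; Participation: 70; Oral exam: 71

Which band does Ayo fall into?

Reading responses: drop 50 → average of remaining 8 = 534/8 = 66.75
Weighted total:
  Assignments 93 × 0.06 = 5.58
  Reading responses 66.75 × 0.17 = 11.3475
  Quizzes 54 × 0.06 = 3.24
  Portfolio 74 × 0.21 = 15.54
  Capstone 97 × 0.13 = 12.61
  Discussion 48 × 0.15 = 7.2
  Participation 70 × 0.13 = 9.1
  Oral exam 71 × 0.09 = 6.39
Sum = 71.0075
71.0075 is ≥ 59 and < 72 → Credit

Credit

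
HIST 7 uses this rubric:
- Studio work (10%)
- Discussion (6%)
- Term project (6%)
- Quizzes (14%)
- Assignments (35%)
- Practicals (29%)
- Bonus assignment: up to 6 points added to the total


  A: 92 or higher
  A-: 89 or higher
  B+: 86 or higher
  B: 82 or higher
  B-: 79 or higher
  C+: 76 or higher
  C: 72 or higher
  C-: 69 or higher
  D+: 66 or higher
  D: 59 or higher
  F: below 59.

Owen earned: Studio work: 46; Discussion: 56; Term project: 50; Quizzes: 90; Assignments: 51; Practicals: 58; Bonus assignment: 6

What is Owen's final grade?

Weighted total:
  Studio work 46 × 0.1 = 4.6
  Discussion 56 × 0.06 = 3.36
  Term project 50 × 0.06 = 3
  Quizzes 90 × 0.14 = 12.6
  Assignments 51 × 0.35 = 17.85
  Practicals 58 × 0.29 = 16.82
Sum = 58.23
Bonus assignment: 58.23 + 6 = 64.23
64.23 is ≥ 59 and < 66 → D

D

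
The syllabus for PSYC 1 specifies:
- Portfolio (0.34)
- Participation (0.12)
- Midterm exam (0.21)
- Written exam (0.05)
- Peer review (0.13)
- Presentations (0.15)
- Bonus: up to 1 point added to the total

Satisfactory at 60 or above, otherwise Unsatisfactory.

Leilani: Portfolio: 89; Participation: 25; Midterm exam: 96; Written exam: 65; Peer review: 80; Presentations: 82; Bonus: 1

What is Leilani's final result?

Weighted total:
  Portfolio 89 × 0.34 = 30.26
  Participation 25 × 0.12 = 3
  Midterm exam 96 × 0.21 = 20.16
  Written exam 65 × 0.05 = 3.25
  Peer review 80 × 0.13 = 10.4
  Presentations 82 × 0.15 = 12.3
Sum = 79.37
Bonus: 79.37 + 1 = 80.37
80.37 ≥ 60 → Satisfactory

Satisfactory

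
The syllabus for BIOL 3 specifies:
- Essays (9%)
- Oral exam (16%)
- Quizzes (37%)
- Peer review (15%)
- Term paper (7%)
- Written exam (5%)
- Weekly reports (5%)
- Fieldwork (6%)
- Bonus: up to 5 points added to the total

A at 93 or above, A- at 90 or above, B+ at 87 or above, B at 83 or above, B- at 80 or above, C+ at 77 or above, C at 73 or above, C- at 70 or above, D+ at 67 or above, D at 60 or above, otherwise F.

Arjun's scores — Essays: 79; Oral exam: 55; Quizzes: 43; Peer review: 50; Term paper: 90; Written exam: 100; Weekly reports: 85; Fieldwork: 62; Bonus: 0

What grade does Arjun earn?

F

Weighted total:
  Essays 79 × 0.09 = 7.11
  Oral exam 55 × 0.16 = 8.8
  Quizzes 43 × 0.37 = 15.91
  Peer review 50 × 0.15 = 7.5
  Term paper 90 × 0.07 = 6.3
  Written exam 100 × 0.05 = 5
  Weekly reports 85 × 0.05 = 4.25
  Fieldwork 62 × 0.06 = 3.72
Sum = 58.59
Bonus: 58.59 + 0 = 58.59
58.59 < 60 → F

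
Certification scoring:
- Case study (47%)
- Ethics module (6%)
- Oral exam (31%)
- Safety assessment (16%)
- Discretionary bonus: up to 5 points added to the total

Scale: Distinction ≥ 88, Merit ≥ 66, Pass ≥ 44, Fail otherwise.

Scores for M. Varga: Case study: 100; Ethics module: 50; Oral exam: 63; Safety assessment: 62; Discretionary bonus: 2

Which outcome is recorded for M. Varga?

Merit

Weighted total:
  Case study 100 × 0.47 = 47
  Ethics module 50 × 0.06 = 3
  Oral exam 63 × 0.31 = 19.53
  Safety assessment 62 × 0.16 = 9.92
Sum = 79.45
Discretionary bonus: 79.45 + 2 = 81.45
81.45 is ≥ 66 and < 88 → Merit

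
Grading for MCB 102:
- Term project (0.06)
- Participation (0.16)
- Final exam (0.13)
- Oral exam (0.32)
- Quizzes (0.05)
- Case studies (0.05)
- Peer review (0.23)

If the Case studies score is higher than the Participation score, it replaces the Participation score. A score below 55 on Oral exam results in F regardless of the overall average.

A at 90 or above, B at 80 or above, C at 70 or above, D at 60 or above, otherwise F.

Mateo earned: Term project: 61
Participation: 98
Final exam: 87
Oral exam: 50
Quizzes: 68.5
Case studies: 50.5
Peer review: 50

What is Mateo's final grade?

Case studies (50.5) ≤ Participation (98), so Participation stays at 98.
Oral exam score 50 < 55: minimum not met.
Weighted total:
  Term project 61 × 0.06 = 3.66
  Participation 98 × 0.16 = 15.68
  Final exam 87 × 0.13 = 11.31
  Oral exam 50 × 0.32 = 16
  Quizzes 68.5 × 0.05 = 3.425
  Case studies 50.5 × 0.05 = 2.525
  Peer review 50 × 0.23 = 11.5
Sum = 64.1
Because the Oral exam minimum was not met, the result is F.

F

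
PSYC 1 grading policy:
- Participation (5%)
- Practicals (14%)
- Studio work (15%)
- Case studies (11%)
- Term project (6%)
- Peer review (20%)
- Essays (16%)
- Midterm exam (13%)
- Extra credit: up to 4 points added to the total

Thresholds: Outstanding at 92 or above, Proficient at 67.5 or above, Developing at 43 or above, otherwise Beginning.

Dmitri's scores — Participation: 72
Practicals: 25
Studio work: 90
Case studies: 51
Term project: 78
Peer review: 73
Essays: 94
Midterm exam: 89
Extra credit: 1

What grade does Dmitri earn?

Weighted total:
  Participation 72 × 0.05 = 3.6
  Practicals 25 × 0.14 = 3.5
  Studio work 90 × 0.15 = 13.5
  Case studies 51 × 0.11 = 5.61
  Term project 78 × 0.06 = 4.68
  Peer review 73 × 0.2 = 14.6
  Essays 94 × 0.16 = 15.04
  Midterm exam 89 × 0.13 = 11.57
Sum = 72.1
Extra credit: 72.1 + 1 = 73.1
73.1 is ≥ 67.5 and < 92 → Proficient

Proficient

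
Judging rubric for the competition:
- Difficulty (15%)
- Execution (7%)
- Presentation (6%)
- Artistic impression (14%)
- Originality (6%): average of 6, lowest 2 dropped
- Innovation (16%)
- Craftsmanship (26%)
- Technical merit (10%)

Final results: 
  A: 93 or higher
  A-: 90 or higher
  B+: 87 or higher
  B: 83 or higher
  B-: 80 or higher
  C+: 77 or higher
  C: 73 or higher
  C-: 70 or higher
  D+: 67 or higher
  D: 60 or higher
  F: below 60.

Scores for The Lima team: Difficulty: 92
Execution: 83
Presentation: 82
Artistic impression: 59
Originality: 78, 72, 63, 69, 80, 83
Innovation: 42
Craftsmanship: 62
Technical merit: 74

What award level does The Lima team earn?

Originality: drop 63, 69 → average of remaining 4 = 313/4 = 78.25
Weighted total:
  Difficulty 92 × 0.15 = 13.8
  Execution 83 × 0.07 = 5.81
  Presentation 82 × 0.06 = 4.92
  Artistic impression 59 × 0.14 = 8.26
  Originality 78.25 × 0.06 = 4.695
  Innovation 42 × 0.16 = 6.72
  Craftsmanship 62 × 0.26 = 16.12
  Technical merit 74 × 0.1 = 7.4
Sum = 67.725
67.725 is ≥ 67 and < 70 → D+

D+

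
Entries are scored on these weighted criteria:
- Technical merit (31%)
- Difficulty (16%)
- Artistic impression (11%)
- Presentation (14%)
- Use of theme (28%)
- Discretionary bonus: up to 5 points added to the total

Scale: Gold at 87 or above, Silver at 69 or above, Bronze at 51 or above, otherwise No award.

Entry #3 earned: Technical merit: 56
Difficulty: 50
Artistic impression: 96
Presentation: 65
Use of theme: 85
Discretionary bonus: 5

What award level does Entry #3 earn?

Weighted total:
  Technical merit 56 × 0.31 = 17.36
  Difficulty 50 × 0.16 = 8
  Artistic impression 96 × 0.11 = 10.56
  Presentation 65 × 0.14 = 9.1
  Use of theme 85 × 0.28 = 23.8
Sum = 68.82
Discretionary bonus: 68.82 + 5 = 73.82
73.82 is ≥ 69 and < 87 → Silver

Silver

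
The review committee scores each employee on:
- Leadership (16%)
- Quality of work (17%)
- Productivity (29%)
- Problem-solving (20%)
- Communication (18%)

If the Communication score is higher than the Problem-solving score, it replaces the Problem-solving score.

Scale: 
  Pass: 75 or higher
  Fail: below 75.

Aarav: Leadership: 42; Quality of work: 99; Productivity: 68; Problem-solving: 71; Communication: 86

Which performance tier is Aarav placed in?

Pass

Communication (86) > Problem-solving (71), so Problem-solving counts as 86.
Weighted total:
  Leadership 42 × 0.16 = 6.72
  Quality of work 99 × 0.17 = 16.83
  Productivity 68 × 0.29 = 19.72
  Problem-solving 86 × 0.2 = 17.2
  Communication 86 × 0.18 = 15.48
Sum = 75.95
75.95 ≥ 75 → Pass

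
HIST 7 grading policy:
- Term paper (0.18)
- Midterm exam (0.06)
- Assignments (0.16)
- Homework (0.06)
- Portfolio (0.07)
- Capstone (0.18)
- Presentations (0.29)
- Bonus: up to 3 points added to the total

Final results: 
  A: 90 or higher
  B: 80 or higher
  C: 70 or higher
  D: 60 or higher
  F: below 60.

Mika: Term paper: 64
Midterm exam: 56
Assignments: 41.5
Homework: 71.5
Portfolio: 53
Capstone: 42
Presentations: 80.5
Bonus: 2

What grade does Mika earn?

D

Weighted total:
  Term paper 64 × 0.18 = 11.52
  Midterm exam 56 × 0.06 = 3.36
  Assignments 41.5 × 0.16 = 6.64
  Homework 71.5 × 0.06 = 4.29
  Portfolio 53 × 0.07 = 3.71
  Capstone 42 × 0.18 = 7.56
  Presentations 80.5 × 0.29 = 23.345
Sum = 60.425
Bonus: 60.425 + 2 = 62.425
62.425 is ≥ 60 and < 70 → D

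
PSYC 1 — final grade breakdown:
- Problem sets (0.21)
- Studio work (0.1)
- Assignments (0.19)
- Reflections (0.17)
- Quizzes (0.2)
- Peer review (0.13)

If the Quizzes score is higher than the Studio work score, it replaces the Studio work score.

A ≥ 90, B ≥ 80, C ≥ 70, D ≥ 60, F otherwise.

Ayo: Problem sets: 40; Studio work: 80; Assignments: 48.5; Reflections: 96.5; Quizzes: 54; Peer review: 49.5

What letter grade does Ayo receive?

F

Quizzes (54) ≤ Studio work (80), so Studio work stays at 80.
Weighted total:
  Problem sets 40 × 0.21 = 8.4
  Studio work 80 × 0.1 = 8
  Assignments 48.5 × 0.19 = 9.215
  Reflections 96.5 × 0.17 = 16.405
  Quizzes 54 × 0.2 = 10.8
  Peer review 49.5 × 0.13 = 6.435
Sum = 59.255
59.255 < 60 → F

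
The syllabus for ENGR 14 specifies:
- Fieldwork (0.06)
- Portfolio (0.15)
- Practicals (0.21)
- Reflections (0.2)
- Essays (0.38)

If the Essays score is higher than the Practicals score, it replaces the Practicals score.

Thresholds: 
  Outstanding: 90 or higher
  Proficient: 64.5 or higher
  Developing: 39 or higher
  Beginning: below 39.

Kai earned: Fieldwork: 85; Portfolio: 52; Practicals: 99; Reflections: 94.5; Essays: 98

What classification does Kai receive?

Essays (98) ≤ Practicals (99), so Practicals stays at 99.
Weighted total:
  Fieldwork 85 × 0.06 = 5.1
  Portfolio 52 × 0.15 = 7.8
  Practicals 99 × 0.21 = 20.79
  Reflections 94.5 × 0.2 = 18.9
  Essays 98 × 0.38 = 37.24
Sum = 89.83
89.83 is ≥ 64.5 and < 90 → Proficient

Proficient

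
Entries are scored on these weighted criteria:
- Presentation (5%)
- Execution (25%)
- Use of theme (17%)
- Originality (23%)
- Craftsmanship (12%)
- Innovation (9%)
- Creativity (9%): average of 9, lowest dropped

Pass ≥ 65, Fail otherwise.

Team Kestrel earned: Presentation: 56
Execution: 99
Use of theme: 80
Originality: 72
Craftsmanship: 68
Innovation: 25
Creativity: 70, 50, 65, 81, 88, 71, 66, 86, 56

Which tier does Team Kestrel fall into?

Creativity: drop 50 → average of remaining 8 = 583/8 = 72.875
Weighted total:
  Presentation 56 × 0.05 = 2.8
  Execution 99 × 0.25 = 24.75
  Use of theme 80 × 0.17 = 13.6
  Originality 72 × 0.23 = 16.56
  Craftsmanship 68 × 0.12 = 8.16
  Innovation 25 × 0.09 = 2.25
  Creativity 72.875 × 0.09 = 6.55875
Sum = 74.67875
74.67875 ≥ 65 → Pass

Pass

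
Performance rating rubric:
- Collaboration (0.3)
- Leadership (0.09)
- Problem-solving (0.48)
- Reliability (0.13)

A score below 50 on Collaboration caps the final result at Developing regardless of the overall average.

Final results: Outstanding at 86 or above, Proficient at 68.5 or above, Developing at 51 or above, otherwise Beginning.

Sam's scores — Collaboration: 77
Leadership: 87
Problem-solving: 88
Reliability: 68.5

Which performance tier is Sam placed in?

Collaboration score 77 ≥ 50: minimum met.
Weighted total:
  Collaboration 77 × 0.3 = 23.1
  Leadership 87 × 0.09 = 7.83
  Problem-solving 88 × 0.48 = 42.24
  Reliability 68.5 × 0.13 = 8.905
Sum = 82.075
82.075 is ≥ 68.5 and < 86 → Proficient

Proficient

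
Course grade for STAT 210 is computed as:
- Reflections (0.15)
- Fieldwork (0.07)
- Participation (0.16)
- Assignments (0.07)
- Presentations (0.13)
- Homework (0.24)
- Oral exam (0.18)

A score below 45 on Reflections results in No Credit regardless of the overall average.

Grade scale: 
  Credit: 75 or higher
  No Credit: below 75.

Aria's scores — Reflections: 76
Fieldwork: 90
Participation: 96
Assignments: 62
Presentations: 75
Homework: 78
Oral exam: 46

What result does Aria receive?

No Credit

Reflections score 76 ≥ 45: minimum met.
Weighted total:
  Reflections 76 × 0.15 = 11.4
  Fieldwork 90 × 0.07 = 6.3
  Participation 96 × 0.16 = 15.36
  Assignments 62 × 0.07 = 4.34
  Presentations 75 × 0.13 = 9.75
  Homework 78 × 0.24 = 18.72
  Oral exam 46 × 0.18 = 8.28
Sum = 74.15
74.15 < 75 → No Credit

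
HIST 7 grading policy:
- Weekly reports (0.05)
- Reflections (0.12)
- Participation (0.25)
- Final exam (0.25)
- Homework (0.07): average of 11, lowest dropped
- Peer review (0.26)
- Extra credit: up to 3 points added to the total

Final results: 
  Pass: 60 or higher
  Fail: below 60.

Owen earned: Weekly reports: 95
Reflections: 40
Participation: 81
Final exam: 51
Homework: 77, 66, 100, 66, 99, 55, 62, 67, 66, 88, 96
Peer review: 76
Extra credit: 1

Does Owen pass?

Homework: drop 55 → average of remaining 10 = 787/10 = 78.7
Weighted total:
  Weekly reports 95 × 0.05 = 4.75
  Reflections 40 × 0.12 = 4.8
  Participation 81 × 0.25 = 20.25
  Final exam 51 × 0.25 = 12.75
  Homework 78.7 × 0.07 = 5.509
  Peer review 76 × 0.26 = 19.76
Sum = 67.819
Extra credit: 67.819 + 1 = 68.819
68.819 ≥ 60 → Pass

Pass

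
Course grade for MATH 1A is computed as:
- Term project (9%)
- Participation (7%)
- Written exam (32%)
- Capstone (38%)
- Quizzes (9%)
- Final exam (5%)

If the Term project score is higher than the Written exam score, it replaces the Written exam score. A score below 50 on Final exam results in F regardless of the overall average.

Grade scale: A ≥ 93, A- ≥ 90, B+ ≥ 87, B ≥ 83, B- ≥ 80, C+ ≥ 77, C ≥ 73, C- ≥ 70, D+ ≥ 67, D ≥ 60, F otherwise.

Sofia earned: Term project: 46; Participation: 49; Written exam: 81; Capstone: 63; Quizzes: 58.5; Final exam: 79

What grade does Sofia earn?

Term project (46) ≤ Written exam (81), so Written exam stays at 81.
Final exam score 79 ≥ 50: minimum met.
Weighted total:
  Term project 46 × 0.09 = 4.14
  Participation 49 × 0.07 = 3.43
  Written exam 81 × 0.32 = 25.92
  Capstone 63 × 0.38 = 23.94
  Quizzes 58.5 × 0.09 = 5.265
  Final exam 79 × 0.05 = 3.95
Sum = 66.645
66.645 is ≥ 60 and < 67 → D

D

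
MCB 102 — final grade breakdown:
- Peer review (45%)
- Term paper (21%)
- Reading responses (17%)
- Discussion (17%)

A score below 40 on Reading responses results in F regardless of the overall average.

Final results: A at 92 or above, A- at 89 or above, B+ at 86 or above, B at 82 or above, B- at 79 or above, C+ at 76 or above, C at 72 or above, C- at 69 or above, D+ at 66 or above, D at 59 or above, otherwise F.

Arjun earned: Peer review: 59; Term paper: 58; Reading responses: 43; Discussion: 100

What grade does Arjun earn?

D

Reading responses score 43 ≥ 40: minimum met.
Weighted total:
  Peer review 59 × 0.45 = 26.55
  Term paper 58 × 0.21 = 12.18
  Reading responses 43 × 0.17 = 7.31
  Discussion 100 × 0.17 = 17
Sum = 63.04
63.04 is ≥ 59 and < 66 → D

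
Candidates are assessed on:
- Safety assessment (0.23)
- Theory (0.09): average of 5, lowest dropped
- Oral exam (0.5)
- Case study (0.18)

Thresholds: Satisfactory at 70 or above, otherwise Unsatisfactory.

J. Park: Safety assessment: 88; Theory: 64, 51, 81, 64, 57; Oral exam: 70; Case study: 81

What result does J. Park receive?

Theory: drop 51 → average of remaining 4 = 266/4 = 66.5
Weighted total:
  Safety assessment 88 × 0.23 = 20.24
  Theory 66.5 × 0.09 = 5.985
  Oral exam 70 × 0.5 = 35
  Case study 81 × 0.18 = 14.58
Sum = 75.805
75.805 ≥ 70 → Satisfactory

Satisfactory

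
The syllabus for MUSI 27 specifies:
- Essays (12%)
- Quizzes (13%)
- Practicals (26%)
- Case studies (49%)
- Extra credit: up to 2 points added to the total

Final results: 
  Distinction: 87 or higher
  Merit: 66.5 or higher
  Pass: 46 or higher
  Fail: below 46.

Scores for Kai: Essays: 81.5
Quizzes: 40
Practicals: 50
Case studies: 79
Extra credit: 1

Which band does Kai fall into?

Merit

Weighted total:
  Essays 81.5 × 0.12 = 9.78
  Quizzes 40 × 0.13 = 5.2
  Practicals 50 × 0.26 = 13
  Case studies 79 × 0.49 = 38.71
Sum = 66.69
Extra credit: 66.69 + 1 = 67.69
67.69 is ≥ 66.5 and < 87 → Merit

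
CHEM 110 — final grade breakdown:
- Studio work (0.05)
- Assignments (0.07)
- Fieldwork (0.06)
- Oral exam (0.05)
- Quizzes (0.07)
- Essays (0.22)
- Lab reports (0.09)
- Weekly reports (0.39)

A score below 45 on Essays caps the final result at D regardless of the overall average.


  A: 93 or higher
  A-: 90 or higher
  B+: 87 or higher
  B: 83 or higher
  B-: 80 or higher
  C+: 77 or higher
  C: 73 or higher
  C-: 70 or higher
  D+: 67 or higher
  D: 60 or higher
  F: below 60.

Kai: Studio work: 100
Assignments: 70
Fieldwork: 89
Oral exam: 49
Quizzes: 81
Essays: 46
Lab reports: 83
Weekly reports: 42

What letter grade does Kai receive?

F

Essays score 46 ≥ 45: minimum met.
Weighted total:
  Studio work 100 × 0.05 = 5
  Assignments 70 × 0.07 = 4.9
  Fieldwork 89 × 0.06 = 5.34
  Oral exam 49 × 0.05 = 2.45
  Quizzes 81 × 0.07 = 5.67
  Essays 46 × 0.22 = 10.12
  Lab reports 83 × 0.09 = 7.47
  Weekly reports 42 × 0.39 = 16.38
Sum = 57.33
57.33 < 60 → F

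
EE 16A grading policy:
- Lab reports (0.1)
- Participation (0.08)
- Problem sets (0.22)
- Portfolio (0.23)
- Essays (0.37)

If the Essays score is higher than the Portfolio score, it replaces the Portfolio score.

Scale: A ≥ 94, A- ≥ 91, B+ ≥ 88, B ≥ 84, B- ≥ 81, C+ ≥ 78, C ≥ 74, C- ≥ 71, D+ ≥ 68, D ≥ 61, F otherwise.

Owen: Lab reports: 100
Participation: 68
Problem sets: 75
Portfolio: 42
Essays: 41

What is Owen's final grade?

Essays (41) ≤ Portfolio (42), so Portfolio stays at 42.
Weighted total:
  Lab reports 100 × 0.1 = 10
  Participation 68 × 0.08 = 5.44
  Problem sets 75 × 0.22 = 16.5
  Portfolio 42 × 0.23 = 9.66
  Essays 41 × 0.37 = 15.17
Sum = 56.77
56.77 < 61 → F

F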